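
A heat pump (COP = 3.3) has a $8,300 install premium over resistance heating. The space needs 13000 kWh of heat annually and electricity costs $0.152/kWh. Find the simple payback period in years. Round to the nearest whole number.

Resistance: 13000 kWh × $0.152 = $1,976.00/yr
Heat pump: 13000 / 3.3 = 3939 kWh in → × $0.152 = $598.79/yr
Annual savings = $1,377.21
Payback = $8,300 / $1,377.21 = 6.03 years

6 years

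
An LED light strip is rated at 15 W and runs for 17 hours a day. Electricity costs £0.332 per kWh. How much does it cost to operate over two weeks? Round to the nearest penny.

Energy = 15 W × 17 h/day × 14 days = 3,570 Wh = 3.57 kWh
Cost = 3.57 kWh × £0.332/kWh = £1.19

£1.19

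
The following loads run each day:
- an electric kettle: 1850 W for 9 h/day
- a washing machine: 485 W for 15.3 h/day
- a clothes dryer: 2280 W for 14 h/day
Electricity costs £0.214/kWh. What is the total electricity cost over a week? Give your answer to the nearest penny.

£83.87

electric kettle: 1850 W × 9 h × 7 d = 116,550 Wh = 116.5 kWh
washing machine: 485 W × 15.3 h × 7 d = 51,944 Wh = 51.94 kWh
clothes dryer: 2280 W × 14 h × 7 d = 223,440 Wh = 223.4 kWh
Total energy = 116.5 + 51.94 + 223.4 = 391.9 kWh
Cost = 391.9 kWh × £0.214 = £83.87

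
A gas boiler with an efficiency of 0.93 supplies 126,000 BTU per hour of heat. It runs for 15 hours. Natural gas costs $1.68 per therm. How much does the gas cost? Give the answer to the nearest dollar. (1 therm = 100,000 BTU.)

$34

Heat delivered = 126,000 BTU/h × 15 h = 1,890,000 BTU
Gas input = 1,890,000 / 0.93 = 2,032,258 BTU
= 2,032,258 / 100,000 = 20.32 therm
Cost = 20.32 × $1.68/therm = $34.14 ≈ $34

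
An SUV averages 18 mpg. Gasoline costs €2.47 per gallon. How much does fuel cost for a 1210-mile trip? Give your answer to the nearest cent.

€166.04

Fuel = 1210 mi / 18 mpg = 67.22 gal
Cost = 67.22 gal × €2.47/gal = €166.04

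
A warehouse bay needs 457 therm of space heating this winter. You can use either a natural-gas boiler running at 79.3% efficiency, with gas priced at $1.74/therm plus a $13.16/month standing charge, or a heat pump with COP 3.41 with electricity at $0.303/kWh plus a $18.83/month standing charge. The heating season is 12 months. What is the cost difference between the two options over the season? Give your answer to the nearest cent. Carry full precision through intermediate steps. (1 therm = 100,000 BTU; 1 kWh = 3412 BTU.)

Heat load = 457 therm × 100,000 = 45,700,000 BTU
Gas: input = 45,700,000 / 0.793 = 57,629,256 BTU = 576.3 therm → 576.3 × $1.74 = $1,002.75; + 12 × $13.16 standing = $1,160.67
Heat pump: 45,700,000 BTU / 3412 = 13,390 kWh heat; / 3.41 = 3,928 kWh in → × $0.303 = $1,190.13; + 12 × $18.83 standing = $1,416.09
Difference = |$1,160.67 − $1,416.09| = $255.42

$255.42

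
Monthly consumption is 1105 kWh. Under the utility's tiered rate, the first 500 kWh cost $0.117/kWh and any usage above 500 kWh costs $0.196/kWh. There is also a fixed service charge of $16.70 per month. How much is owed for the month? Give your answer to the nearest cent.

First 500 kWh × $0.117 = $58.50
Remaining 605 kWh × $0.196 = $118.58
Energy charge = $177.08; + service $16.70 = $193.78

$193.78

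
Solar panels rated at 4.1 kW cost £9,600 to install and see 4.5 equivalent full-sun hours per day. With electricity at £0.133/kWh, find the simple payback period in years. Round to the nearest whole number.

Daily generation = 4.1 kW × 4.5 h = 18.45 kWh
Annual generation = 18.45 × 365 = 6734.2 kWh
Annual savings = 6734.2 × £0.133 = £895.66
Payback = £9,600 / £895.66 = 10.7 years

11 years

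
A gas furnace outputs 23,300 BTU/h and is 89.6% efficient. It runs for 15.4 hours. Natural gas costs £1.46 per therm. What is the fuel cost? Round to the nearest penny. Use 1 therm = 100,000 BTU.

Heat delivered = 23,300 BTU/h × 15.4 h = 358,820 BTU
Gas input = 358,820 / 0.896 = 400,469 BTU
= 400,469 / 100,000 = 4.005 therm
Cost = 4.005 × £1.46/therm = £5.85

£5.85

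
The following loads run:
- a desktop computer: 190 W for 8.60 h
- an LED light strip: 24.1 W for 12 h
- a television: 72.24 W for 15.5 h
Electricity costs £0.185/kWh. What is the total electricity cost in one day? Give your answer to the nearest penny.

desktop computer: 190 W × 8.60 h = 1,634 Wh = 1.634 kWh
LED light strip: 24.1 W × 12 h = 289 Wh = 0.2892 kWh
television: 72.24 W × 15.5 h = 1,120 Wh = 1.12 kWh
Total energy = 1.634 + 0.2892 + 1.12 = 3.043 kWh
Cost = 3.043 kWh × £0.185 = £0.56

£0.56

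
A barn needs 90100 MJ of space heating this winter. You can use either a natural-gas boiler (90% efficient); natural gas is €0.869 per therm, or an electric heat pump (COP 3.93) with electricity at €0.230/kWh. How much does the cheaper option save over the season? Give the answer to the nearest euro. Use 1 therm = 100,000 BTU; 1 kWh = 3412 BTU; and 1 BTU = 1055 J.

Heat load = 90100 MJ = 90,100,000,000 J / 1055 = 85,402,844 BTU
Gas: input = 85,402,844 / 0.90 = 94,892,048 BTU = 948.9 therm → 948.9 × €0.869 = €824.61
Heat pump: 85,402,844 BTU / 3412 = 25,030 kWh heat; / 3.93 = 6,369 kWh in → × €0.230 = €1,464.87
Difference = |€824.61 − €1,464.87| = €640.26 ≈ €640

€640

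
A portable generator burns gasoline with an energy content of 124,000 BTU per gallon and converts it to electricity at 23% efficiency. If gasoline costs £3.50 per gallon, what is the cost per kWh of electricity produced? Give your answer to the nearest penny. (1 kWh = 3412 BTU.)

Electrical output per gallon = 124,000 BTU × 0.23 / 3412 BTU/kWh = 8.359 kWh
Cost per kWh = £3.50 / 8.359 kWh = £0.419

£0.42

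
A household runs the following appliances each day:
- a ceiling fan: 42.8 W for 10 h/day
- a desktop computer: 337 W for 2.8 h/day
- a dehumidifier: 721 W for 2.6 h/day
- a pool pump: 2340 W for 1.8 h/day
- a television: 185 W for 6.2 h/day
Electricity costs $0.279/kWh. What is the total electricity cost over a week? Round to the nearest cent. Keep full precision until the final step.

$16.81

ceiling fan: 42.8 W × 10 h × 7 d = 2,996 Wh = 2.996 kWh
desktop computer: 337 W × 2.8 h × 7 d = 6,605 Wh = 6.605 kWh
dehumidifier: 721 W × 2.6 h × 7 d = 13,122 Wh = 13.12 kWh
pool pump: 2340 W × 1.8 h × 7 d = 29,484 Wh = 29.48 kWh
television: 185 W × 6.2 h × 7 d = 8,029 Wh = 8.029 kWh
Total energy = 2.996 + 6.605 + 13.12 + 29.48 + 8.029 = 60.24 kWh
Cost = 60.24 kWh × $0.279 = $16.81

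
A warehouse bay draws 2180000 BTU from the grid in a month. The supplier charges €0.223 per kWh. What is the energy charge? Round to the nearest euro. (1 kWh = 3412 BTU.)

€142

2180000 BTU × (0.00029308 kWh/BTU) = 638.9 kWh
Cost = 638.9 kWh × €0.223/kWh = €142.48 ≈ €142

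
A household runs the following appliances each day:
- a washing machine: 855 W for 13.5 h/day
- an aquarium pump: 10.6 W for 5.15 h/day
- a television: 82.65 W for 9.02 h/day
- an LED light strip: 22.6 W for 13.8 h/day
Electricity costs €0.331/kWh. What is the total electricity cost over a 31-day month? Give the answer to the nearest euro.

€130

washing machine: 855 W × 13.5 h × 31 d = 357,818 Wh = 357.8 kWh
aquarium pump: 10.6 W × 5.15 h × 31 d = 1,692 Wh = 1.692 kWh
television: 82.65 W × 9.02 h × 31 d = 23,111 Wh = 23.11 kWh
LED light strip: 22.6 W × 13.8 h × 31 d = 9,668 Wh = 9.668 kWh
Total energy = 357.8 + 1.692 + 23.11 + 9.668 = 392.3 kWh
Cost = 392.3 kWh × €0.331 = €129.85 ≈ €130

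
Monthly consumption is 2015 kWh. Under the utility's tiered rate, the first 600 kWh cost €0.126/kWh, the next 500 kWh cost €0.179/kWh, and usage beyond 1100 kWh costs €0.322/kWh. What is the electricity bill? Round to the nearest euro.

€460

First 600 kWh × €0.126 = €75.60
Next 500 kWh × €0.179 = €89.50
Remaining 915 kWh × €0.322 = €294.63
Total = €459.73 ≈ €460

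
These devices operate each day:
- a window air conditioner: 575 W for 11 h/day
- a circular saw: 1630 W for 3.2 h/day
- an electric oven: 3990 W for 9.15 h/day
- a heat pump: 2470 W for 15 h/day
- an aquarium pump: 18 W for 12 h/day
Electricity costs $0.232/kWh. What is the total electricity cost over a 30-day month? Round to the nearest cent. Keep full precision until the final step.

$593.80

window air conditioner: 575 W × 11 h × 30 d = 189,750 Wh = 189.8 kWh
circular saw: 1630 W × 3.2 h × 30 d = 156,480 Wh = 156.5 kWh
electric oven: 3990 W × 9.15 h × 30 d = 1,095,255 Wh = 1,095 kWh
heat pump: 2470 W × 15 h × 30 d = 1,111,500 Wh = 1,112 kWh
aquarium pump: 18 W × 12 h × 30 d = 6,480 Wh = 6.48 kWh
Total energy = 189.8 + 156.5 + 1,095 + 1,112 + 6.48 = 2,559 kWh
Cost = 2,559 kWh × $0.232 = $593.80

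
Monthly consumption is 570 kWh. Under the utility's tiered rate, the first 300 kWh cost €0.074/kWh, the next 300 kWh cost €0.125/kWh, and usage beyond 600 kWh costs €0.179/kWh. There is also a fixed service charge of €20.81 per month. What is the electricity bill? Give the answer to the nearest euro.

€77

First 300 kWh × €0.074 = €22.20
Next 270 kWh × €0.125 = €33.75
Remaining tier: 0 kWh (not reached)
Energy charge = €55.95; + service €20.81 = €76.76 ≈ €77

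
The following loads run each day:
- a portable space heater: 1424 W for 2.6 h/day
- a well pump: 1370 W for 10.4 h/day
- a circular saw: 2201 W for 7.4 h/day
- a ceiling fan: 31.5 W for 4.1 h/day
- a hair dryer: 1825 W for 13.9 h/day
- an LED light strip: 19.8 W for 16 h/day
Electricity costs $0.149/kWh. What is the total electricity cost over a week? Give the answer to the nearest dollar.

portable space heater: 1424 W × 2.6 h × 7 d = 25,917 Wh = 25.92 kWh
well pump: 1370 W × 10.4 h × 7 d = 99,736 Wh = 99.74 kWh
circular saw: 2201 W × 7.4 h × 7 d = 114,012 Wh = 114 kWh
ceiling fan: 31.5 W × 4.1 h × 7 d = 904 Wh = 0.904 kWh
hair dryer: 1825 W × 13.9 h × 7 d = 177,572 Wh = 177.6 kWh
LED light strip: 19.8 W × 16 h × 7 d = 2,218 Wh = 2.218 kWh
Total energy = 25.92 + 99.74 + 114 + 0.904 + 177.6 + 2.218 = 420.4 kWh
Cost = 420.4 kWh × $0.149 = $62.63 ≈ $63

$63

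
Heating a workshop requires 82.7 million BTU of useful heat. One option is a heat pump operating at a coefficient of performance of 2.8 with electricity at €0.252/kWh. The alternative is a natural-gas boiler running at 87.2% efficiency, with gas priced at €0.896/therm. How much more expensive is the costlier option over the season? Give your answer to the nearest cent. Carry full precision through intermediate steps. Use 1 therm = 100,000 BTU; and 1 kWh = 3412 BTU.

€1331.66

Heat load = 82.7 × 10⁶ BTU = 82,700,000 BTU
Gas: input = 82,700,000 / 0.872 = 94,839,450 BTU = 948.4 therm → 948.4 × €0.896 = €849.76
Heat pump: 82,700,000 BTU / 3412 = 24,240 kWh heat; / 2.8 = 8,656 kWh in → × €0.252 = €2,181.42
Difference = |€849.76 − €2,181.42| = €1,331.66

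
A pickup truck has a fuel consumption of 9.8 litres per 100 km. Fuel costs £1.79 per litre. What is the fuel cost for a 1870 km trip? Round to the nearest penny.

Fuel = 9.8 L/100 km × 1870 km / 100 = 183.3 L
Cost = 183.3 L × £1.79/L = £328.04

£328.04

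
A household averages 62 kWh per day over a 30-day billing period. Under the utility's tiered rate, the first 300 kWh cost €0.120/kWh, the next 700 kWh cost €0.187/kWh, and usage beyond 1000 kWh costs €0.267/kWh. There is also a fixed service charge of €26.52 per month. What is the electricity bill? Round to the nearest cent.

€423.04

Usage = 62 kWh/day × 30 days = 1860 kWh
First 300 kWh × €0.120 = €36.00
Next 700 kWh × €0.187 = €130.90
Remaining 860 kWh × €0.267 = €229.62
Energy charge = €396.52; + service €26.52 = €423.04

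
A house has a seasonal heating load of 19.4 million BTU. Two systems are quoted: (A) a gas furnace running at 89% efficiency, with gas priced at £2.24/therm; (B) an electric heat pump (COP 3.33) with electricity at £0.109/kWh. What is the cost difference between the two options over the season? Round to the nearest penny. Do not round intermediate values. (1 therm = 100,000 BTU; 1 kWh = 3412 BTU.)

£302.16

Heat load = 19.4 × 10⁶ BTU = 19,400,000 BTU
Gas: input = 19,400,000 / 0.89 = 21,797,753 BTU = 218 therm → 218 × £2.24 = £488.27
Heat pump: 19,400,000 BTU / 3412 = 5,686 kWh heat; / 3.33 = 1,707 kWh in → × £0.109 = £186.11
Difference = |£488.27 − £186.11| = £302.16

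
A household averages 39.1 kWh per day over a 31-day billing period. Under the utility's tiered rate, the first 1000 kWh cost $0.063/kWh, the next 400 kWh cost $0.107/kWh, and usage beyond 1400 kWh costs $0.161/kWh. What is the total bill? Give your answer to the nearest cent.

$85.69

Usage = 39.1 kWh/day × 31 days = 1212.1 kWh
First 1000 kWh × $0.063 = $63.00
Next 212.1 kWh × $0.107 = $22.69
Remaining tier: 0 kWh (not reached)
Total = $85.69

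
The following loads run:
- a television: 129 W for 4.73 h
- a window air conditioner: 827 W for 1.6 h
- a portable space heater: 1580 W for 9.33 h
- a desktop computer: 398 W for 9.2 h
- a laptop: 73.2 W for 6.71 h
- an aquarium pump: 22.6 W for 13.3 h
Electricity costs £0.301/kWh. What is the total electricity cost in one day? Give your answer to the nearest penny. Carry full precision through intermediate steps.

£6.36

television: 129 W × 4.73 h = 610 Wh = 0.6102 kWh
window air conditioner: 827 W × 1.6 h = 1,323 Wh = 1.323 kWh
portable space heater: 1580 W × 9.33 h = 14,741 Wh = 14.74 kWh
desktop computer: 398 W × 9.2 h = 3,662 Wh = 3.662 kWh
laptop: 73.2 W × 6.71 h = 491 Wh = 0.4912 kWh
aquarium pump: 22.6 W × 13.3 h = 301 Wh = 0.3006 kWh
Total energy = 0.6102 + 1.323 + 14.74 + 3.662 + 0.4912 + 0.3006 = 21.13 kWh
Cost = 21.13 kWh × £0.301 = £6.36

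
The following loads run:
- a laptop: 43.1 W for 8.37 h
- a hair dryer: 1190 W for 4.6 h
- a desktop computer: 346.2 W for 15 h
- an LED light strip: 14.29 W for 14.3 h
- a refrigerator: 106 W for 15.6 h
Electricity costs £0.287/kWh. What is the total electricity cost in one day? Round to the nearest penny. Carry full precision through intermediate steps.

£3.70

laptop: 43.1 W × 8.37 h = 361 Wh = 0.3607 kWh
hair dryer: 1190 W × 4.6 h = 5,474 Wh = 5.474 kWh
desktop computer: 346.2 W × 15 h = 5,193 Wh = 5.193 kWh
LED light strip: 14.29 W × 14.3 h = 204 Wh = 0.2043 kWh
refrigerator: 106 W × 15.6 h = 1,654 Wh = 1.654 kWh
Total energy = 0.3607 + 5.474 + 5.193 + 0.2043 + 1.654 = 12.89 kWh
Cost = 12.89 kWh × £0.287 = £3.70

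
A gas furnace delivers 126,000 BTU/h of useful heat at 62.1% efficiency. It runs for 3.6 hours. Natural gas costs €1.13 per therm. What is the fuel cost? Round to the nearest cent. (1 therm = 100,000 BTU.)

Heat delivered = 126,000 BTU/h × 3.6 h = 453,600 BTU
Gas input = 453,600 / 0.621 = 730,435 BTU
= 730,435 / 100,000 = 7.304 therm
Cost = 7.304 × €1.13/therm = €8.25

€8.25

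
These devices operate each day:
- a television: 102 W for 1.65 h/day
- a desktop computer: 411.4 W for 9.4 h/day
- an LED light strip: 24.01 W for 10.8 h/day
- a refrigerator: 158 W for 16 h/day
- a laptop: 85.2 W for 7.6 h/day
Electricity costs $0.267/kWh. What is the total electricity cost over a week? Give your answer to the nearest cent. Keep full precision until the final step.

$13.96

television: 102 W × 1.65 h × 7 d = 1,178 Wh = 1.178 kWh
desktop computer: 411.4 W × 9.4 h × 7 d = 27,070 Wh = 27.07 kWh
LED light strip: 24.01 W × 10.8 h × 7 d = 1,815 Wh = 1.815 kWh
refrigerator: 158 W × 16 h × 7 d = 17,696 Wh = 17.7 kWh
laptop: 85.2 W × 7.6 h × 7 d = 4,533 Wh = 4.533 kWh
Total energy = 1.178 + 27.07 + 1.815 + 17.7 + 4.533 = 52.29 kWh
Cost = 52.29 kWh × $0.267 = $13.96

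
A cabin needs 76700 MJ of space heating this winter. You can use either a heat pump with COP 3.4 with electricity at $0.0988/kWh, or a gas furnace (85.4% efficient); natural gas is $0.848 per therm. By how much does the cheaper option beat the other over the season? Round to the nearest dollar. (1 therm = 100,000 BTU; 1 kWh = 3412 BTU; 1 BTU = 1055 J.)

Heat load = 76700 MJ = 76,700,000,000 J / 1055 = 72,701,422 BTU
Gas: input = 72,701,422 / 0.854 = 85,130,470 BTU = 851.3 therm → 851.3 × $0.848 = $721.91
Heat pump: 72,701,422 BTU / 3412 = 21,310 kWh heat; / 3.4 = 6,267 kWh in → × $0.0988 = $619.17
Difference = |$721.91 − $619.17| = $102.73 ≈ $103

$103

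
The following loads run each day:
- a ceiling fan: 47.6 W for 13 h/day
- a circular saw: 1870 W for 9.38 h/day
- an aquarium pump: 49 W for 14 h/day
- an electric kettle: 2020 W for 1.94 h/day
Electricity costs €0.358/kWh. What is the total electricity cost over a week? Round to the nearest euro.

€57

ceiling fan: 47.6 W × 13 h × 7 d = 4,332 Wh = 4.332 kWh
circular saw: 1870 W × 9.38 h × 7 d = 122,784 Wh = 122.8 kWh
aquarium pump: 49 W × 14 h × 7 d = 4,802 Wh = 4.802 kWh
electric kettle: 2020 W × 1.94 h × 7 d = 27,432 Wh = 27.43 kWh
Total energy = 4.332 + 122.8 + 4.802 + 27.43 = 159.3 kWh
Cost = 159.3 kWh × €0.358 = €57.05 ≈ €57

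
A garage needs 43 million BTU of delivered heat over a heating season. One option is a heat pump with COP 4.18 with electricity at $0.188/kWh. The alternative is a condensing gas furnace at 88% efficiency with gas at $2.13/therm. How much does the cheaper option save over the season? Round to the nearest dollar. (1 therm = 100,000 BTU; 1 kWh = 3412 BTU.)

Heat load = 43 × 10⁶ BTU = 43,000,000 BTU
Gas: input = 43,000,000 / 0.88 = 48,863,636 BTU = 488.6 therm → 488.6 × $2.13 = $1,040.80
Heat pump: 43,000,000 BTU / 3412 = 12,600 kWh heat; / 4.18 = 3,015 kWh in → × $0.188 = $566.81
Difference = |$1,040.80 − $566.81| = $473.98 ≈ $474

$474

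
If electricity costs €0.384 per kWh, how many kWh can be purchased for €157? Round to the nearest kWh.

€157 / €0.384 per kWh = 408.9 kWh

409 kWh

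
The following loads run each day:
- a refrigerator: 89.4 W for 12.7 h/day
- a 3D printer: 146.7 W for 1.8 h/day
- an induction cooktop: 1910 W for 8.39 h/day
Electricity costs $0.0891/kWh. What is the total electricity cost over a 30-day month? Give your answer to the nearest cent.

refrigerator: 89.4 W × 12.7 h × 30 d = 34,061 Wh = 34.06 kWh
3D printer: 146.7 W × 1.8 h × 30 d = 7,922 Wh = 7.922 kWh
induction cooktop: 1910 W × 8.39 h × 30 d = 480,747 Wh = 480.7 kWh
Total energy = 34.06 + 7.922 + 480.7 = 522.7 kWh
Cost = 522.7 kWh × $0.0891 = $46.58

$46.58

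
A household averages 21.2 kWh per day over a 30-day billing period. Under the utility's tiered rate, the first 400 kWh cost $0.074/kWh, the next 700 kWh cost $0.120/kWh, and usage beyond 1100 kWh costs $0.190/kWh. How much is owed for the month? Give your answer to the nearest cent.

$57.92

Usage = 21.2 kWh/day × 30 days = 636 kWh
First 400 kWh × $0.074 = $29.60
Next 236 kWh × $0.120 = $28.32
Remaining tier: 0 kWh (not reached)
Total = $57.92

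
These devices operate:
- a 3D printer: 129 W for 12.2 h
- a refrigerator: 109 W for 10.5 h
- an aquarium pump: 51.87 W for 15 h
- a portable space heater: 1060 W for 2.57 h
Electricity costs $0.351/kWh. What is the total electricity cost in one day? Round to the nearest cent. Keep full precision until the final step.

3D printer: 129 W × 12.2 h = 1,574 Wh = 1.574 kWh
refrigerator: 109 W × 10.5 h = 1,144 Wh = 1.145 kWh
aquarium pump: 51.87 W × 15 h = 778 Wh = 0.778 kWh
portable space heater: 1060 W × 2.57 h = 2,724 Wh = 2.724 kWh
Total energy = 1.574 + 1.145 + 0.778 + 2.724 = 6.221 kWh
Cost = 6.221 kWh × $0.351 = $2.18

$2.18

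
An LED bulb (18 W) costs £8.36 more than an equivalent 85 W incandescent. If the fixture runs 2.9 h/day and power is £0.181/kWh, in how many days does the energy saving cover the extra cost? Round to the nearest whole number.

238 days

Power saved = 85 − 18 = 67 W
Daily energy saved = 67 W × 2.9 h = 194.3 Wh = 0.1943 kWh
Daily savings = 0.1943 × £0.181 = £0.0352
Payback = £8.36 / £0.0352 per day = 237.7 days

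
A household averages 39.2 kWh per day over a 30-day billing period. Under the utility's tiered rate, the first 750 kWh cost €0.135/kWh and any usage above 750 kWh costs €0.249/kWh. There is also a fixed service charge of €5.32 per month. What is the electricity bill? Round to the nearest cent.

Usage = 39.2 kWh/day × 30 days = 1176 kWh
First 750 kWh × €0.135 = €101.25
Remaining 426 kWh × €0.249 = €106.07
Energy charge = €207.32; + service €5.32 = €212.64

€212.64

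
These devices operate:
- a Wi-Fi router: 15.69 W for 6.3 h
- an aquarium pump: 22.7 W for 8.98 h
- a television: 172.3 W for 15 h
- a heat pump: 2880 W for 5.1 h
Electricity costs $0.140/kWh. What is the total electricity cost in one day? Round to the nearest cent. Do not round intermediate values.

Wi-Fi router: 15.69 W × 6.3 h = 99 Wh = 0.09885 kWh
aquarium pump: 22.7 W × 8.98 h = 204 Wh = 0.2038 kWh
television: 172.3 W × 15 h = 2,584 Wh = 2.584 kWh
heat pump: 2880 W × 5.1 h = 14,688 Wh = 14.69 kWh
Total energy = 0.09885 + 0.2038 + 2.584 + 14.69 = 17.58 kWh
Cost = 17.58 kWh × $0.140 = $2.46

$2.46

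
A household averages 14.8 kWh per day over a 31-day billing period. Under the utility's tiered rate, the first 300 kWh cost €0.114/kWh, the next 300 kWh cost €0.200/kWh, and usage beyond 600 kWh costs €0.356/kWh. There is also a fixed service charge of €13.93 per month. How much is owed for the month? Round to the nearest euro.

Usage = 14.8 kWh/day × 31 days = 458.8 kWh
First 300 kWh × €0.114 = €34.20
Next 158.8 kWh × €0.200 = €31.76
Remaining tier: 0 kWh (not reached)
Energy charge = €65.96; + service €13.93 = €79.89 ≈ €80

€80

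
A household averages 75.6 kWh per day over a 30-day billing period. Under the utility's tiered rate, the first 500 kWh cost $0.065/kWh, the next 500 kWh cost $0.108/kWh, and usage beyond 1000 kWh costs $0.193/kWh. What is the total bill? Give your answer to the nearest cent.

Usage = 75.6 kWh/day × 30 days = 2268 kWh
First 500 kWh × $0.065 = $32.50
Next 500 kWh × $0.108 = $54.00
Remaining 1268 kWh × $0.193 = $244.72
Total = $331.22

$331.22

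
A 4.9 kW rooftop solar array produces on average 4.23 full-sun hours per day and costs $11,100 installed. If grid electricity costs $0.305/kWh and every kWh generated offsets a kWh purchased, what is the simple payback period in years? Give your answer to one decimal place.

4.8 years

Daily generation = 4.9 kW × 4.23 h = 20.73 kWh
Annual generation = 20.73 × 365 = 7565.4 kWh
Annual savings = 7565.4 × $0.305 = $2,307.43
Payback = $11,100 / $2,307.43 = 4.81 years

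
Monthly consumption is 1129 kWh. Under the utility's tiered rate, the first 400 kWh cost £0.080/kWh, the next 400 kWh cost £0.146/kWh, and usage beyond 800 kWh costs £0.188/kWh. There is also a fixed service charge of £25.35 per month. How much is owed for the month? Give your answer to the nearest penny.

£177.60

First 400 kWh × £0.080 = £32.00
Next 400 kWh × £0.146 = £58.40
Remaining 329 kWh × £0.188 = £61.85
Energy charge = £152.25; + service £25.35 = £177.60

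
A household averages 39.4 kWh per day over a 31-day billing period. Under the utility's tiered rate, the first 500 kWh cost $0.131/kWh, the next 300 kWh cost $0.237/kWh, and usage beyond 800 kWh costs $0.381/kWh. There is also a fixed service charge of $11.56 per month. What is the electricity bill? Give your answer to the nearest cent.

$308.71

Usage = 39.4 kWh/day × 31 days = 1221.4 kWh
First 500 kWh × $0.131 = $65.50
Next 300 kWh × $0.237 = $71.10
Remaining 421.4 kWh × $0.381 = $160.55
Energy charge = $297.15; + service $11.56 = $308.71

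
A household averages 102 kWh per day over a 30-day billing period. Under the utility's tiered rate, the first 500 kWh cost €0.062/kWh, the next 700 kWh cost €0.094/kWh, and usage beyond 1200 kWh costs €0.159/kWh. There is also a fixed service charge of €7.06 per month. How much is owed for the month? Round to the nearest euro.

Usage = 102 kWh/day × 30 days = 3060 kWh
First 500 kWh × €0.062 = €31.00
Next 700 kWh × €0.094 = €65.80
Remaining 1860 kWh × €0.159 = €295.74
Energy charge = €392.54; + service €7.06 = €399.60 ≈ €400

€400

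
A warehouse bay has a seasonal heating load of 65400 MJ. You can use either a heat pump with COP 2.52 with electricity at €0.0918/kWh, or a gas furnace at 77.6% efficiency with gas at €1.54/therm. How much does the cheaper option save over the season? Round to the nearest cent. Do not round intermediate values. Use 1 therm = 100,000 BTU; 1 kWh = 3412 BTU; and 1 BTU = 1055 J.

€568.38

Heat load = 65400 MJ = 65,400,000,000 J / 1055 = 61,990,521 BTU
Gas: input = 61,990,521 / 0.776 = 79,884,692 BTU = 798.8 therm → 798.8 × €1.54 = €1,230.22
Heat pump: 61,990,521 BTU / 3412 = 18,170 kWh heat; / 2.52 = 7,210 kWh in → × €0.0918 = €661.85
Difference = |€1,230.22 − €661.85| = €568.38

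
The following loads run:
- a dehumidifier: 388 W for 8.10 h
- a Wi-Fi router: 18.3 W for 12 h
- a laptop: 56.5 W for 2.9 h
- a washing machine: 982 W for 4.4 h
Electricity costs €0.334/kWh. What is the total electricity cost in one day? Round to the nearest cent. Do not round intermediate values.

€2.62

dehumidifier: 388 W × 8.10 h = 3,143 Wh = 3.143 kWh
Wi-Fi router: 18.3 W × 12 h = 220 Wh = 0.2196 kWh
laptop: 56.5 W × 2.9 h = 164 Wh = 0.1638 kWh
washing machine: 982 W × 4.4 h = 4,321 Wh = 4.321 kWh
Total energy = 3.143 + 0.2196 + 0.1638 + 4.321 = 7.847 kWh
Cost = 7.847 kWh × €0.334 = €2.62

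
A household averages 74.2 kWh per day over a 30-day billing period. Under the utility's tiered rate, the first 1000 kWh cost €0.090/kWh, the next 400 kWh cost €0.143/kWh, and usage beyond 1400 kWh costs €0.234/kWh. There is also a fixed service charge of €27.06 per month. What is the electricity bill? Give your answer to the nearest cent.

€367.54

Usage = 74.2 kWh/day × 30 days = 2226 kWh
First 1000 kWh × €0.090 = €90.00
Next 400 kWh × €0.143 = €57.20
Remaining 826 kWh × €0.234 = €193.28
Energy charge = €340.48; + service €27.06 = €367.54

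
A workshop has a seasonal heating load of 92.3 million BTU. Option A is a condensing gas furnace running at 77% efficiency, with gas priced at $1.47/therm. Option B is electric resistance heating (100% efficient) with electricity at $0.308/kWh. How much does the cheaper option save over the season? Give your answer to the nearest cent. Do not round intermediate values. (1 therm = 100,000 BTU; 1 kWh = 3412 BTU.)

Heat load = 92.3 × 10⁶ BTU = 92,300,000 BTU
Gas: input = 92,300,000 / 0.77 = 119,870,130 BTU = 1,199 therm → 1,199 × $1.47 = $1,762.09
Electric: 92,300,000 BTU / 3412 = 27,050 kWh → × $0.308 = $8,331.89
Difference = |$1,762.09 − $8,331.89| = $6,569.80

$6569.80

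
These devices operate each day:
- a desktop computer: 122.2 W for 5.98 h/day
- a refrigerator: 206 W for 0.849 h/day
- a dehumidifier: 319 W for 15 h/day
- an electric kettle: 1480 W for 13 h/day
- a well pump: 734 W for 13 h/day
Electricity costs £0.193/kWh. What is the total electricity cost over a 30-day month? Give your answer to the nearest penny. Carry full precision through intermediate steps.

£199.60

desktop computer: 122.2 W × 5.98 h × 30 d = 21,923 Wh = 21.92 kWh
refrigerator: 206 W × 0.849 h × 30 d = 5,247 Wh = 5.247 kWh
dehumidifier: 319 W × 15 h × 30 d = 143,550 Wh = 143.6 kWh
electric kettle: 1480 W × 13 h × 30 d = 577,200 Wh = 577.2 kWh
well pump: 734 W × 13 h × 30 d = 286,260 Wh = 286.3 kWh
Total energy = 21.92 + 5.247 + 143.6 + 577.2 + 286.3 = 1,034 kWh
Cost = 1,034 kWh × £0.193 = £199.60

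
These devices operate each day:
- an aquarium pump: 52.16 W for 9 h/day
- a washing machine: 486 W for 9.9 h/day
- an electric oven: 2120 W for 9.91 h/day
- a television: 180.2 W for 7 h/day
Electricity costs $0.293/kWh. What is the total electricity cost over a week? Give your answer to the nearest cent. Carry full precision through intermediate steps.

aquarium pump: 52.16 W × 9 h × 7 d = 3,286 Wh = 3.286 kWh
washing machine: 486 W × 9.9 h × 7 d = 33,680 Wh = 33.68 kWh
electric oven: 2120 W × 9.91 h × 7 d = 147,064 Wh = 147.1 kWh
television: 180.2 W × 7 h × 7 d = 8,830 Wh = 8.83 kWh
Total energy = 3.286 + 33.68 + 147.1 + 8.83 = 192.9 kWh
Cost = 192.9 kWh × $0.293 = $56.51

$56.51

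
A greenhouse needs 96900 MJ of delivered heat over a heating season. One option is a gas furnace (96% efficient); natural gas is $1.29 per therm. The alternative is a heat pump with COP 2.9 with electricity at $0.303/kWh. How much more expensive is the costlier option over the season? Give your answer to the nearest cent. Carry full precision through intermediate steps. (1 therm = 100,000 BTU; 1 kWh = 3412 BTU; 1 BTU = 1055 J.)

$1578.38

Heat load = 96900 MJ = 96,900,000,000 J / 1055 = 91,848,341 BTU
Gas: input = 91,848,341 / 0.96 = 95,675,355 BTU = 956.8 therm → 956.8 × $1.29 = $1,234.21
Heat pump: 91,848,341 BTU / 3412 = 26,920 kWh heat; / 2.9 = 9,282 kWh in → × $0.303 = $2,812.59
Difference = |$1,234.21 − $2,812.59| = $1,578.38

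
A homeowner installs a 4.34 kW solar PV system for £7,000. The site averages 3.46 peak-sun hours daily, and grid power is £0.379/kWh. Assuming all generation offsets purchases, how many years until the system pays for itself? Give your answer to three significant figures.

Daily generation = 4.34 kW × 3.46 h = 15.02 kWh
Annual generation = 15.02 × 365 = 5481 kWh
Annual savings = 5481 × £0.379 = £2,077.29
Payback = £7,000 / £2,077.29 = 3.37 years

3.37 years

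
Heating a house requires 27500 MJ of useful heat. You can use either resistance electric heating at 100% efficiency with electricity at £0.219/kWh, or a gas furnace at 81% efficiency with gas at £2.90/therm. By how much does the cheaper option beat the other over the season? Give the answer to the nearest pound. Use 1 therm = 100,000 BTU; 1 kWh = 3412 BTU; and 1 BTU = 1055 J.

£740

Heat load = 27500 MJ = 27,500,000,000 J / 1055 = 26,066,351 BTU
Gas: input = 26,066,351 / 0.81 = 32,180,680 BTU = 321.8 therm → 321.8 × £2.90 = £933.24
Electric: 26,066,351 BTU / 3412 = 7,640 kWh → × £0.219 = £1,673.07
Difference = |£933.24 − £1,673.07| = £739.83 ≈ £740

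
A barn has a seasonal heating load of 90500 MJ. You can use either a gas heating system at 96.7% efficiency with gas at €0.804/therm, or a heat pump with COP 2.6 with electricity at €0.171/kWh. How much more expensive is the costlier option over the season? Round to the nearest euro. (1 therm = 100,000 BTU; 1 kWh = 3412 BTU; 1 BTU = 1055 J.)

Heat load = 90500 MJ = 90,500,000,000 J / 1055 = 85,781,991 BTU
Gas: input = 85,781,991 / 0.967 = 88,709,401 BTU = 887.1 therm → 887.1 × €0.804 = €713.22
Heat pump: 85,781,991 BTU / 3412 = 25,140 kWh heat; / 2.6 = 9,670 kWh in → × €0.171 = €1,653.52
Difference = |€713.22 − €1,653.52| = €940.30 ≈ €940

€940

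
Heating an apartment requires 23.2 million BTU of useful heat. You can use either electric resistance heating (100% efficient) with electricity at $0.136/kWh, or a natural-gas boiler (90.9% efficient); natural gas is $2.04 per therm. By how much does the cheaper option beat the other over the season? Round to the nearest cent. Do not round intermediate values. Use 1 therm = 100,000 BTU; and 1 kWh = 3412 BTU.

Heat load = 23.2 × 10⁶ BTU = 23,200,000 BTU
Gas: input = 23,200,000 / 0.909 = 25,522,552 BTU = 255.2 therm → 255.2 × $2.04 = $520.66
Electric: 23,200,000 BTU / 3412 = 6,800 kWh → × $0.136 = $924.74
Difference = |$520.66 − $924.74| = $404.08

$404.08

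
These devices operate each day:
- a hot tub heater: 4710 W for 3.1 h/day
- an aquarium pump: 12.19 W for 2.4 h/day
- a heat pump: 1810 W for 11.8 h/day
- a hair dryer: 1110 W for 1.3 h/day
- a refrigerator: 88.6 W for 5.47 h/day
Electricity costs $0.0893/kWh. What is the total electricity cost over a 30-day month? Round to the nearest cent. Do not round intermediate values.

hot tub heater: 4710 W × 3.1 h × 30 d = 438,030 Wh = 438 kWh
aquarium pump: 12.19 W × 2.4 h × 30 d = 878 Wh = 0.8777 kWh
heat pump: 1810 W × 11.8 h × 30 d = 640,740 Wh = 640.7 kWh
hair dryer: 1110 W × 1.3 h × 30 d = 43,290 Wh = 43.29 kWh
refrigerator: 88.6 W × 5.47 h × 30 d = 14,539 Wh = 14.54 kWh
Total energy = 438 + 0.8777 + 640.7 + 43.29 + 14.54 = 1,137 kWh
Cost = 1,137 kWh × $0.0893 = $101.58

$101.58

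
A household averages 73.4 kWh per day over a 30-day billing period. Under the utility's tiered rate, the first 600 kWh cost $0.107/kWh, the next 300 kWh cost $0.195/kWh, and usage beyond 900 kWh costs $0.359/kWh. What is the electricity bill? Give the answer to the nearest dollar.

$590

Usage = 73.4 kWh/day × 30 days = 2202 kWh
First 600 kWh × $0.107 = $64.20
Next 300 kWh × $0.195 = $58.50
Remaining 1302 kWh × $0.359 = $467.42
Total = $590.12 ≈ $590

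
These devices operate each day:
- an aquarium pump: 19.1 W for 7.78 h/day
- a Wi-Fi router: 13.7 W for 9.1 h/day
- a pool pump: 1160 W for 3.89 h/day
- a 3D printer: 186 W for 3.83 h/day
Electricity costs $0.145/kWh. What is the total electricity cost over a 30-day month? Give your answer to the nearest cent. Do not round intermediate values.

aquarium pump: 19.1 W × 7.78 h × 30 d = 4,458 Wh = 4.458 kWh
Wi-Fi router: 13.7 W × 9.1 h × 30 d = 3,740 Wh = 3.74 kWh
pool pump: 1160 W × 3.89 h × 30 d = 135,372 Wh = 135.4 kWh
3D printer: 186 W × 3.83 h × 30 d = 21,371 Wh = 21.37 kWh
Total energy = 4.458 + 3.74 + 135.4 + 21.37 = 164.9 kWh
Cost = 164.9 kWh × $0.145 = $23.92

$23.92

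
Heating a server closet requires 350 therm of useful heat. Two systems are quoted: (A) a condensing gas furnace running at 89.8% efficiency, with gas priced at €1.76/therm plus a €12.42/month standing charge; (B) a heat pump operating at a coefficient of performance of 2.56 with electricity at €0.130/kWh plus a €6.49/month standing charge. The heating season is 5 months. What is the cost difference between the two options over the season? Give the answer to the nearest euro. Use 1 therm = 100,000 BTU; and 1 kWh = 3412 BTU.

€195

Heat load = 350 therm × 100,000 = 35,000,000 BTU
Gas: input = 35,000,000 / 0.898 = 38,975,501 BTU = 389.8 therm → 389.8 × €1.76 = €685.97; + 5 × €12.42 standing = €748.07
Heat pump: 35,000,000 BTU / 3412 = 10,260 kWh heat; / 2.56 = 4,007 kWh in → × €0.130 = €520.91; + 5 × €6.49 standing = €553.36
Difference = |€748.07 − €553.36| = €194.71 ≈ €195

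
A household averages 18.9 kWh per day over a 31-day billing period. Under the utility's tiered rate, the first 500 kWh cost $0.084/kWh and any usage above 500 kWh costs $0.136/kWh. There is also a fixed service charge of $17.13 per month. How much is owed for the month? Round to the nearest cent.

$70.81

Usage = 18.9 kWh/day × 31 days = 585.9 kWh
First 500 kWh × $0.084 = $42.00
Remaining 85.9 kWh × $0.136 = $11.68
Energy charge = $53.68; + service $17.13 = $70.81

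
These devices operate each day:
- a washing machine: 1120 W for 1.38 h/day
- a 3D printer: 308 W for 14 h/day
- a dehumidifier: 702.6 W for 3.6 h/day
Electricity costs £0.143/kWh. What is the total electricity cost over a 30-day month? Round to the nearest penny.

washing machine: 1120 W × 1.38 h × 30 d = 46,368 Wh = 46.37 kWh
3D printer: 308 W × 14 h × 30 d = 129,360 Wh = 129.4 kWh
dehumidifier: 702.6 W × 3.6 h × 30 d = 75,881 Wh = 75.88 kWh
Total energy = 46.37 + 129.4 + 75.88 = 251.6 kWh
Cost = 251.6 kWh × £0.143 = £35.98

£35.98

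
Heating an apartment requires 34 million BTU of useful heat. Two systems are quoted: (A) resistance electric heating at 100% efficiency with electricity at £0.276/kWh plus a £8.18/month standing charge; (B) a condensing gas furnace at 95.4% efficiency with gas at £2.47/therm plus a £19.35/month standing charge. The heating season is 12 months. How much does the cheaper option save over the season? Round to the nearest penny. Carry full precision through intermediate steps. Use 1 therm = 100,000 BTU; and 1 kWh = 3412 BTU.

Heat load = 34 × 10⁶ BTU = 34,000,000 BTU
Gas: input = 34,000,000 / 0.954 = 35,639,413 BTU = 356.4 therm → 356.4 × £2.47 = £880.29; + 12 × £19.35 standing = £1,112.49
Electric: 34,000,000 BTU / 3412 = 9,965 kWh → × £0.276 = £2,750.29; + 12 × £8.18 standing = £2,848.45
Difference = |£1,112.49 − £2,848.45| = £1,735.96

£1735.96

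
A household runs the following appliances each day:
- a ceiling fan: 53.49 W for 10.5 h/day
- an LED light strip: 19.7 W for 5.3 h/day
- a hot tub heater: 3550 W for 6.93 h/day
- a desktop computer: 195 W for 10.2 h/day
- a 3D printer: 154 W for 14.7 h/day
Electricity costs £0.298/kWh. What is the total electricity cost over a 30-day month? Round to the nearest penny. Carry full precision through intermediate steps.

£263.91

ceiling fan: 53.49 W × 10.5 h × 30 d = 16,849 Wh = 16.85 kWh
LED light strip: 19.7 W × 5.3 h × 30 d = 3,132 Wh = 3.132 kWh
hot tub heater: 3550 W × 6.93 h × 30 d = 738,045 Wh = 738 kWh
desktop computer: 195 W × 10.2 h × 30 d = 59,670 Wh = 59.67 kWh
3D printer: 154 W × 14.7 h × 30 d = 67,914 Wh = 67.91 kWh
Total energy = 16.85 + 3.132 + 738 + 59.67 + 67.91 = 885.6 kWh
Cost = 885.6 kWh × £0.298 = £263.91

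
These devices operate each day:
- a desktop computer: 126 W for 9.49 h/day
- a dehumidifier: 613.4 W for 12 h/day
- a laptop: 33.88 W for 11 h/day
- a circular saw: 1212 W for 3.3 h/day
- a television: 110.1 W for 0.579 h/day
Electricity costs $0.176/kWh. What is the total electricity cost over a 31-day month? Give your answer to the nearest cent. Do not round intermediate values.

desktop computer: 126 W × 9.49 h × 31 d = 37,068 Wh = 37.07 kWh
dehumidifier: 613.4 W × 12 h × 31 d = 228,185 Wh = 228.2 kWh
laptop: 33.88 W × 11 h × 31 d = 11,553 Wh = 11.55 kWh
circular saw: 1212 W × 3.3 h × 31 d = 123,988 Wh = 124 kWh
television: 110.1 W × 0.579 h × 31 d = 1,976 Wh = 1.976 kWh
Total energy = 37.07 + 228.2 + 11.55 + 124 + 1.976 = 402.8 kWh
Cost = 402.8 kWh × $0.176 = $70.89

$70.89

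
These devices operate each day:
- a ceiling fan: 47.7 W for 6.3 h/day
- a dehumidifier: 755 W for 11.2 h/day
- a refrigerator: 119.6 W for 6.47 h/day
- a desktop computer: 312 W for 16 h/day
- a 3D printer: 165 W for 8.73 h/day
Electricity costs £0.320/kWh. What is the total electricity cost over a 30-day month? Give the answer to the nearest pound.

ceiling fan: 47.7 W × 6.3 h × 30 d = 9,015 Wh = 9.015 kWh
dehumidifier: 755 W × 11.2 h × 30 d = 253,680 Wh = 253.7 kWh
refrigerator: 119.6 W × 6.47 h × 30 d = 23,214 Wh = 23.21 kWh
desktop computer: 312 W × 16 h × 30 d = 149,760 Wh = 149.8 kWh
3D printer: 165 W × 8.73 h × 30 d = 43,214 Wh = 43.21 kWh
Total energy = 9.015 + 253.7 + 23.21 + 149.8 + 43.21 = 478.9 kWh
Cost = 478.9 kWh × £0.320 = £153.24 ≈ £153

£153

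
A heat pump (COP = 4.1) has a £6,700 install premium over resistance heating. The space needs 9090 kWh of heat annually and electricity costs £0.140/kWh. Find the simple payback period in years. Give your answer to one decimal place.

7.0 years

Resistance: 9090 kWh × £0.140 = £1,272.60/yr
Heat pump: 9090 / 4.1 = 2217 kWh in → × £0.140 = £310.39/yr
Annual savings = £962.21
Payback = £6,700 / £962.21 = 6.96 years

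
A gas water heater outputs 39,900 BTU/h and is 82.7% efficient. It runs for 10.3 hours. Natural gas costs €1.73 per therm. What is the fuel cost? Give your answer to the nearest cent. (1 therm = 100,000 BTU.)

Heat delivered = 39,900 BTU/h × 10.3 h = 410,970 BTU
Gas input = 410,970 / 0.827 = 496,941 BTU
= 496,941 / 100,000 = 4.969 therm
Cost = 4.969 × €1.73/therm = €8.60

€8.60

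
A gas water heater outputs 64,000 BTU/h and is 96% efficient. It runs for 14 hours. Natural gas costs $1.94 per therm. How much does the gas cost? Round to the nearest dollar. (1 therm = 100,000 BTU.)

$18

Heat delivered = 64,000 BTU/h × 14 h = 896,000 BTU
Gas input = 896,000 / 0.96 = 933,333 BTU
= 933,333 / 100,000 = 9.333 therm
Cost = 9.333 × $1.94/therm = $18.11 ≈ $18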